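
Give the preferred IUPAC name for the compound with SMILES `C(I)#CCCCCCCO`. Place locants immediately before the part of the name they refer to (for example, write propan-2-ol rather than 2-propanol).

The longest carbon chain that includes the –OH group and the multiple bond has 8 carbons, so the parent hydride is octane.
An alcohol (–OH) is the principal characteristic group, giving the suffix -ol.
A C≡C triple bond in the chain gives the infix -yne-.
Number the chain so that numbering from this end puts the hydroxyl group at C-1 rather than C-8.
With this numbering: the hydroxyl at C-1; the triple bond between C-7 and C-8; an iodo group at C-8.
Assembling the pieces gives 8-iodooct-7-yn-1-ol.

8-iodooct-7-yn-1-ol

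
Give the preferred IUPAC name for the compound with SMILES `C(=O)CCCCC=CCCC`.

Counting along the main chain through the –CHO group and the multiple bond gives 10 carbons: the parent is decane.
The highest-priority functional group is an aldehyde (terminal –CHO), so the name ends in -al.
A C=C double bond in the chain gives the infix -ene-.
The numbering direction is chosen so that the aldehyde carbon is C-1 by definition.
This places the double bond between C-6 and C-7.
Assembling the pieces gives dec-6-enal.

dec-6-enal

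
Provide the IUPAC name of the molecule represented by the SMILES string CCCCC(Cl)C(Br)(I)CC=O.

3-bromo-4-chloro-3-iodooctanal

Counting along the main chain through the –CHO group gives 8 carbons: the parent is octane.
The highest-priority functional group is an aldehyde (terminal –CHO), so the name ends in -al.
Choose the numbering such that the aldehyde carbon is C-1 by definition.
With this numbering: a bromo group at C-3; a chloro group at C-4; an iodo group at C-3.
The substituents are ordered alphabetically, ignoring any di-/tri- multipliers.
Assembling the pieces gives 3-bromo-4-chloro-3-iodooctanal.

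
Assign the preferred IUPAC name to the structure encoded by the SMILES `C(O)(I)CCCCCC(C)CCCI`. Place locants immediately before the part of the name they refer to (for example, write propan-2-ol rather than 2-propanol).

The longest carbon chain that includes the –OH group has 10 carbons, so the parent hydride is decane.
The principal characteristic group is an alcohol (–OH), named with the suffix -ol.
The numbering direction is chosen so that numbering from this end puts the hydroxyl group at C-1 rather than C-10.
That gives the hydroxyl at C-1; iodo groups at C-1 and C-10; a methyl group at C-7.
Substituent prefixes are cited in alphabetical order (multiplying prefixes like di-/tri- are ignored for ordering).
Assembling the pieces gives 1,10-diiodo-7-methyldecan-1-ol.

1,10-diiodo-7-methyldecan-1-ol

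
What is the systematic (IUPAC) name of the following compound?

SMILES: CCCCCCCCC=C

dec-1-ene

Counting along the main chain through the multiple bond gives 10 carbons: the parent is decane.
A C=C double bond in the chain gives the infix -ene-.
The numbering direction is chosen so that numbering from this end puts the double bond at C-1 rather than C-9.
With this numbering: the double bond between C-1 and C-2.
Putting it together: dec-1-ene.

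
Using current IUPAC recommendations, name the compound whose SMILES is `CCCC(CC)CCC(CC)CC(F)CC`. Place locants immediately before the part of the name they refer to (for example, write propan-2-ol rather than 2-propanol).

5,8-diethyl-3-fluoroundecane

The parent chain contains 11 carbons (undecane).
Number the chain so that the substituent locant set {3,5,8} is lower than {4,7,9} at the first point of difference.
That gives ethyl groups at C-5 and C-8; a fluoro group at C-3.
Prefixes are listed alphabetically: ethyl, fluoro.
Putting it together: 5,8-diethyl-3-fluoroundecane.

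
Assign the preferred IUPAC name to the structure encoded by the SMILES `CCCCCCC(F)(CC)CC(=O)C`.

The longest chain bearing the carbonyl is 10 carbons long (decane).
The principal characteristic group is a ketone (C=O on an internal carbon), named with the suffix -one.
Number the chain so that numbering from this end puts the carbonyl group at C-2 rather than C-9.
This places the carbonyl at C-2; an ethyl group at C-4; a fluoro group at C-4.
Prefixes are listed alphabetically: ethyl, fluoro.
Assembling the pieces gives 4-ethyl-4-fluorodecan-2-one.

4-ethyl-4-fluorodecan-2-one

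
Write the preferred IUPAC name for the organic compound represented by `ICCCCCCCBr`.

1-bromo-7-iodoheptane

The longest carbon chain is 7 atoms: the parent is heptane.
Number the chain so that the locant sets are identical either way, so the alphabetically earlier bromo substituent takes the lower locant (1 rather than 7).
With this numbering: a bromo group at C-1; an iodo group at C-7.
The substituents are ordered alphabetically, ignoring any di-/tri- multipliers.
Assembling the pieces gives 1-bromo-7-iodoheptane.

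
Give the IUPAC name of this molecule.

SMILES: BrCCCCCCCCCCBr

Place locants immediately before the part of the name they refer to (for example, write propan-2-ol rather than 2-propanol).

1,10-dibromodecane

The longest continuous carbon chain has 10 atoms, so the parent hydride is decane.
Both numbering directions give the same locant set; either may be used.
With this numbering: bromo groups at C-1 and C-10.
The name is 1,10-dibromodecane.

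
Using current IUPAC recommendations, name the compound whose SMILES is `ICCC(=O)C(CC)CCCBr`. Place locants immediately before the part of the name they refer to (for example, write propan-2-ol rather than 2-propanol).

The longest carbon chain that includes the carbonyl has 7 carbons, so the parent hydride is heptane.
The highest-priority functional group is a ketone (C=O on an internal carbon), so the name ends in -one.
Number the chain so that numbering from this end puts the carbonyl group at C-3 rather than C-5.
This places the carbonyl at C-3; a bromo group at C-7; an ethyl group at C-4; an iodo group at C-1.
Substituent prefixes are cited in alphabetical order (multiplying prefixes like di-/tri- are ignored for ordering).
Assembling the pieces gives 7-bromo-4-ethyl-1-iodoheptan-3-one.

7-bromo-4-ethyl-1-iodoheptan-3-one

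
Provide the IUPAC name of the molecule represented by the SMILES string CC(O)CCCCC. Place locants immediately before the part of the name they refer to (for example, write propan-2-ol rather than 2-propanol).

The longest carbon chain that includes the –OH group has 7 carbons, so the parent hydride is heptane.
The highest-priority functional group is an alcohol (–OH), so the name ends in -ol.
Number the chain so that numbering from this end puts the hydroxyl group at C-2 rather than C-6.
This places the hydroxyl at C-2.
Assembling the pieces gives heptan-2-ol.

heptan-2-ol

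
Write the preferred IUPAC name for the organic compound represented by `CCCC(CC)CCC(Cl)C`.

2-chloro-5-ethyloctane

The parent chain contains 8 carbons (octane).
The numbering direction is chosen so that the substituent locant set {2,5} is lower than {4,7} at the first point of difference.
That gives a chloro group at C-2; an ethyl group at C-5.
Prefixes are listed alphabetically: chloro, ethyl.
Assembling the pieces gives 2-chloro-5-ethyloctane.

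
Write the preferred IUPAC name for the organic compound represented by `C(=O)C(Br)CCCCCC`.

Counting along the main chain through the –CHO group gives 8 carbons: the parent is octane.
The principal characteristic group is an aldehyde (terminal –CHO), named with the suffix -al.
Number the chain so that the aldehyde carbon is C-1 by definition.
That gives a bromo group at C-2.
The name is 2-bromooctanal.

2-bromooctanal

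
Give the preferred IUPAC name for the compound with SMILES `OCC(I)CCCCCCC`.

The longest chain bearing the –OH group is 9 carbons long (nonane).
An alcohol (–OH) is the principal characteristic group, giving the suffix -ol.
Choose the numbering such that numbering from this end puts the hydroxyl group at C-1 rather than C-9.
This places the hydroxyl at C-1; an iodo group at C-2.
The name is 2-iodononan-1-ol.

2-iodononan-1-ol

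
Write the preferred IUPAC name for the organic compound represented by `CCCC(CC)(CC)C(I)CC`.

The longest carbon chain is 7 atoms: the parent is heptane.
The numbering direction is chosen so that the substituent locant set {3,4,4} is lower than {4,4,5} at the first point of difference.
This places two ethyl groups at C-4; an iodo group at C-3.
The substituents are ordered alphabetically, ignoring any di-/tri- multipliers.
Assembling the pieces gives 4,4-diethyl-3-iodoheptane.

4,4-diethyl-3-iodoheptane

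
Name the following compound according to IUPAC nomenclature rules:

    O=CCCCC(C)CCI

The longest chain bearing the –CHO group is 7 carbons long (heptane).
An aldehyde (terminal –CHO) is the principal characteristic group, giving the suffix -al.
The numbering direction is chosen so that the aldehyde carbon is C-1 by definition.
That gives an iodo group at C-7; a methyl group at C-5.
Substituent prefixes are cited in alphabetical order (multiplying prefixes like di-/tri- are ignored for ordering).
Assembling the pieces gives 7-iodo-5-methylheptanal.

7-iodo-5-methylheptanal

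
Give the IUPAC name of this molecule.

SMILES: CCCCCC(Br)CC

The parent chain contains 8 carbons (octane).
Choose the numbering such that the substituent locant set {3} is lower than {6} at the first point of difference.
That gives a bromo group at C-3.
Assembling the pieces gives 3-bromooctane.

3-bromooctane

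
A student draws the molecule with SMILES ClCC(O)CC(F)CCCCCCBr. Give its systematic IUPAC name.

Counting along the main chain through the –OH group gives 10 carbons: the parent is decane.
An alcohol (–OH) is the principal characteristic group, giving the suffix -ol.
Number the chain so that numbering from this end puts the hydroxyl group at C-2 rather than C-9.
With this numbering: the hydroxyl at C-2; a bromo group at C-10; a chloro group at C-1; a fluoro group at C-4.
Prefixes are listed alphabetically: bromo, chloro, fluoro.
The name is 10-bromo-1-chloro-4-fluorodecan-2-ol.

10-bromo-1-chloro-4-fluorodecan-2-ol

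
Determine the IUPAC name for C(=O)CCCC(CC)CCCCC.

The longest chain bearing the –CHO group is 10 carbons long (decane).
The highest-priority functional group is an aldehyde (terminal –CHO), so the name ends in -al.
Choose the numbering such that the aldehyde carbon is C-1 by definition.
With this numbering: an ethyl group at C-5.
Putting it together: 5-ethyldecanal.

5-ethyldecanal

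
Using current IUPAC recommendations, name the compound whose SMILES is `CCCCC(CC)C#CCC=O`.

5-ethylnon-3-ynal

Counting along the main chain through the –CHO group and the multiple bond gives 9 carbons: the parent is nonane.
An aldehyde (terminal –CHO) is the principal characteristic group, giving the suffix -al.
A C≡C triple bond in the chain gives the infix -yne-.
Choose the numbering such that the aldehyde carbon is C-1 by definition.
With this numbering: the triple bond between C-3 and C-4; an ethyl group at C-5.
Putting it together: 5-ethylnon-3-ynal.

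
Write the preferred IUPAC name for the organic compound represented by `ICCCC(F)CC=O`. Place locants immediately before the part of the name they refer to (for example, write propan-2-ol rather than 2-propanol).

Counting along the main chain through the –CHO group gives 6 carbons: the parent is hexane.
An aldehyde (terminal –CHO) is the principal characteristic group, giving the suffix -al.
Choose the numbering such that the aldehyde carbon is C-1 by definition.
That gives a fluoro group at C-3; an iodo group at C-6.
Substituent prefixes are cited in alphabetical order (multiplying prefixes like di-/tri- are ignored for ordering).
Assembling the pieces gives 3-fluoro-6-iodohexanal.

3-fluoro-6-iodohexanal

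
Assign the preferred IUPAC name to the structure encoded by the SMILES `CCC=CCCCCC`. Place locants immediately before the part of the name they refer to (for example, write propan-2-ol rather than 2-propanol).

non-3-ene

Counting along the main chain through the multiple bond gives 9 carbons: the parent is nonane.
A C=C double bond in the chain gives the infix -ene-.
The numbering direction is chosen so that numbering from this end puts the double bond at C-3 rather than C-6.
That gives the double bond between C-3 and C-4.
Putting it together: non-3-ene.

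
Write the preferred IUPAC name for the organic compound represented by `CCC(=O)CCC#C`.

hept-6-yn-3-one

Counting along the main chain through the carbonyl and the multiple bond gives 7 carbons: the parent is heptane.
The highest-priority functional group is a ketone (C=O on an internal carbon), so the name ends in -one.
The chain contains a C≡C triple bond, so the unsaturation ending is -yne.
The numbering direction is chosen so that numbering from this end puts the carbonyl group at C-3 rather than C-5.
This places the carbonyl at C-3; the triple bond between C-6 and C-7.
The name is hept-6-yn-3-one.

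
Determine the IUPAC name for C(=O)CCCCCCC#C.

non-8-ynal

The longest chain bearing the –CHO group and the multiple bond is 9 carbons long (nonane).
The highest-priority functional group is an aldehyde (terminal –CHO), so the name ends in -al.
The chain contains a C≡C triple bond, so the unsaturation ending is -yne.
Number the chain so that the aldehyde carbon is C-1 by definition.
This places the triple bond between C-8 and C-9.
The name is non-8-ynal.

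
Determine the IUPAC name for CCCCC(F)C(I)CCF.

The parent chain contains 8 carbons (octane).
The numbering direction is chosen so that the substituent locant set {1,3,4} is lower than {5,6,8} at the first point of difference.
With this numbering: fluoro groups at C-1 and C-4; an iodo group at C-3.
Prefixes are listed alphabetically: fluoro, iodo.
Assembling the pieces gives 1,4-difluoro-3-iodooctane.

1,4-difluoro-3-iodooctane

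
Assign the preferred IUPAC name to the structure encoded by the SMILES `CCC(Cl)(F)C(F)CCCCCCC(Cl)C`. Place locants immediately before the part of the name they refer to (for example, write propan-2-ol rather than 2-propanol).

2,10-dichloro-9,10-difluorododecane

The parent chain contains 12 carbons (dodecane).
Number the chain so that the substituent locant set {2,9,10,10} is lower than {3,3,4,11} at the first point of difference.
With this numbering: chloro groups at C-2 and C-10; fluoro groups at C-9 and C-10.
Prefixes are listed alphabetically: chloro, fluoro.
Putting it together: 2,10-dichloro-9,10-difluorododecane.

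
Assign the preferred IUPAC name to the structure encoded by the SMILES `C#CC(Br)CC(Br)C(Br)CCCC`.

3,5,6-tribromodec-1-yne

Counting along the main chain through the multiple bond gives 10 carbons: the parent is decane.
A C≡C triple bond in the chain gives the infix -yne-.
Number the chain so that numbering from this end puts the triple bond at C-1 rather than C-9.
That gives the triple bond between C-1 and C-2; bromo groups at C-3 and C-5 and C-6.
The name is 3,5,6-tribromodec-1-yne.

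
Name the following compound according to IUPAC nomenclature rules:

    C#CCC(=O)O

but-3-ynoic acid

Counting along the main chain through the –COOH group and the multiple bond gives 4 carbons: the parent is butane.
A carboxylic acid (terminal –COOH) is the principal characteristic group, giving the suffix -oic acid.
A C≡C triple bond in the chain gives the infix -yne-.
Number the chain so that the carboxylic acid carbon is C-1 by definition.
With this numbering: the triple bond between C-3 and C-4.
Assembling the pieces gives but-3-ynoic acid.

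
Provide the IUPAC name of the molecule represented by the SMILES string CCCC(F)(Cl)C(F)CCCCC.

The parent chain contains 10 carbons (decane).
Number the chain so that the substituent locant set {4,4,5} is lower than {6,7,7} at the first point of difference.
With this numbering: a chloro group at C-4; fluoro groups at C-4 and C-5.
The substituents are ordered alphabetically, ignoring any di-/tri- multipliers.
Assembling the pieces gives 4-chloro-4,5-difluorodecane.

4-chloro-4,5-difluorodecane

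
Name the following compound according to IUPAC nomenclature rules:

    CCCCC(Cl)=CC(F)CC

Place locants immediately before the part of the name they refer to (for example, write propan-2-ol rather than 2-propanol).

The longest chain bearing the multiple bond is 9 carbons long (nonane).
There is one C=C double bond, indicated by the ending -ene.
Choose the numbering such that numbering from this end puts the double bond at C-4 rather than C-5.
This places the double bond between C-4 and C-5; a chloro group at C-5; a fluoro group at C-3.
Substituent prefixes are cited in alphabetical order (multiplying prefixes like di-/tri- are ignored for ordering).
Assembling the pieces gives 5-chloro-3-fluoronon-4-ene.

5-chloro-3-fluoronon-4-ene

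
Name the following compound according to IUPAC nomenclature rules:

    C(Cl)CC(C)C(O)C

The longest chain bearing the –OH group is 5 carbons long (pentane).
The highest-priority functional group is an alcohol (–OH), so the name ends in -ol.
Number the chain so that numbering from this end puts the hydroxyl group at C-2 rather than C-4.
With this numbering: the hydroxyl at C-2; a chloro group at C-5; a methyl group at C-3.
Substituent prefixes are cited in alphabetical order (multiplying prefixes like di-/tri- are ignored for ordering).
The name is 5-chloro-3-methylpentan-2-ol.

5-chloro-3-methylpentan-2-ol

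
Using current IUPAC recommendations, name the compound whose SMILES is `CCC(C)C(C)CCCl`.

The longest carbon chain is 6 atoms: the parent is hexane.
Choose the numbering such that the substituent locant set {1,3,4} is lower than {3,4,6} at the first point of difference.
This places a chloro group at C-1; methyl groups at C-3 and C-4.
The substituents are ordered alphabetically, ignoring any di-/tri- multipliers.
The name is 1-chloro-3,4-dimethylhexane.

1-chloro-3,4-dimethylhexane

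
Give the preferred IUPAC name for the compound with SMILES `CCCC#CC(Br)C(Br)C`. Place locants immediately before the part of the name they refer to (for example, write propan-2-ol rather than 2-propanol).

Counting along the main chain through the multiple bond gives 8 carbons: the parent is octane.
The chain contains a C≡C triple bond, so the unsaturation ending is -yne.
Choose the numbering such that the substituent locant set {2,3} is lower than {6,7} at the first point of difference.
That gives the triple bond between C-4 and C-5; bromo groups at C-2 and C-3.
Putting it together: 2,3-dibromooct-4-yne.

2,3-dibromooct-4-yne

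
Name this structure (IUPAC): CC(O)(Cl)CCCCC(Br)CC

7-bromo-2-chlorononan-2-ol

The longest chain bearing the –OH group is 9 carbons long (nonane).
The highest-priority functional group is an alcohol (–OH), so the name ends in -ol.
The numbering direction is chosen so that numbering from this end puts the hydroxyl group at C-2 rather than C-8.
With this numbering: the hydroxyl at C-2; a bromo group at C-7; a chloro group at C-2.
Substituent prefixes are cited in alphabetical order (multiplying prefixes like di-/tri- are ignored for ordering).
Assembling the pieces gives 7-bromo-2-chlorononan-2-ol.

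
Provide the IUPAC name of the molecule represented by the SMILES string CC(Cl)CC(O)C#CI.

The longest chain bearing the –OH group and the multiple bond is 6 carbons long (hexane).
An alcohol (–OH) is the principal characteristic group, giving the suffix -ol.
There is one C≡C triple bond, indicated by the ending -yne.
The numbering direction is chosen so that numbering from this end puts the hydroxyl group at C-3 rather than C-4.
That gives the hydroxyl at C-3; the triple bond between C-1 and C-2; a chloro group at C-5; an iodo group at C-1.
The substituents are ordered alphabetically, ignoring any di-/tri- multipliers.
The name is 5-chloro-1-iodohex-1-yn-3-ol.

5-chloro-1-iodohex-1-yn-3-ol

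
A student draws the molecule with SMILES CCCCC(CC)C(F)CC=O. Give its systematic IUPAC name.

Counting along the main chain through the –CHO group gives 8 carbons: the parent is octane.
The highest-priority functional group is an aldehyde (terminal –CHO), so the name ends in -al.
Number the chain so that the aldehyde carbon is C-1 by definition.
This places an ethyl group at C-4; a fluoro group at C-3.
Substituent prefixes are cited in alphabetical order (multiplying prefixes like di-/tri- are ignored for ordering).
The name is 4-ethyl-3-fluorooctanal.

4-ethyl-3-fluorooctanal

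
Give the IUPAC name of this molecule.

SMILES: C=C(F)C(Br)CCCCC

3-bromo-2-fluorooct-1-ene

Counting along the main chain through the multiple bond gives 8 carbons: the parent is octane.
There is one C=C double bond, indicated by the ending -ene.
The numbering direction is chosen so that numbering from this end puts the double bond at C-1 rather than C-7.
That gives the double bond between C-1 and C-2; a bromo group at C-3; a fluoro group at C-2.
Substituent prefixes are cited in alphabetical order (multiplying prefixes like di-/tri- are ignored for ordering).
The name is 3-bromo-2-fluorooct-1-ene.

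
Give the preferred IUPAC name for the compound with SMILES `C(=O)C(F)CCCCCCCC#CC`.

The longest chain bearing the –CHO group and the multiple bond is 12 carbons long (dodecane).
The principal characteristic group is an aldehyde (terminal –CHO), named with the suffix -al.
There is one C≡C triple bond, indicated by the ending -yne.
Choose the numbering such that the aldehyde carbon is C-1 by definition.
With this numbering: the triple bond between C-10 and C-11; a fluoro group at C-2.
The name is 2-fluorododec-10-ynal.

2-fluorododec-10-ynal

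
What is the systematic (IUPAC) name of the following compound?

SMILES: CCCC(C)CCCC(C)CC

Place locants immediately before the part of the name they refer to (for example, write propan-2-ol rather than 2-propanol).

3,7-dimethyldecane

The longest continuous carbon chain has 10 atoms, so the parent hydride is decane.
Choose the numbering such that the substituent locant set {3,7} is lower than {4,8} at the first point of difference.
With this numbering: methyl groups at C-3 and C-7.
Putting it together: 3,7-dimethyldecane.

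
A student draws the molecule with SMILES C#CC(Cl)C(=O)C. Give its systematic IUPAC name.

3-chloropent-4-yn-2-one

Counting along the main chain through the carbonyl and the multiple bond gives 5 carbons: the parent is pentane.
The principal characteristic group is a ketone (C=O on an internal carbon), named with the suffix -one.
The chain contains a C≡C triple bond, so the unsaturation ending is -yne.
Choose the numbering such that numbering from this end puts the carbonyl group at C-2 rather than C-4.
This places the carbonyl at C-2; the triple bond between C-4 and C-5; a chloro group at C-3.
The name is 3-chloropent-4-yn-2-one.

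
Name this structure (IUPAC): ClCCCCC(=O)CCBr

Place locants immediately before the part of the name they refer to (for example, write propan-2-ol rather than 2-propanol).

1-bromo-7-chloroheptan-3-one

The longest carbon chain that includes the carbonyl has 7 carbons, so the parent hydride is heptane.
The principal characteristic group is a ketone (C=O on an internal carbon), named with the suffix -one.
Choose the numbering such that numbering from this end puts the carbonyl group at C-3 rather than C-5.
This places the carbonyl at C-3; a bromo group at C-1; a chloro group at C-7.
Substituent prefixes are cited in alphabetical order (multiplying prefixes like di-/tri- are ignored for ordering).
Assembling the pieces gives 1-bromo-7-chloroheptan-3-one.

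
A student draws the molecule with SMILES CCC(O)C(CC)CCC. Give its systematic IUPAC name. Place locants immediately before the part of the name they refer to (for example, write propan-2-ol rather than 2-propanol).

The longest carbon chain that includes the –OH group has 7 carbons, so the parent hydride is heptane.
The highest-priority functional group is an alcohol (–OH), so the name ends in -ol.
Number the chain so that numbering from this end puts the hydroxyl group at C-3 rather than C-5.
This places the hydroxyl at C-3; an ethyl group at C-4.
Assembling the pieces gives 4-ethylheptan-3-ol.

4-ethylheptan-3-ol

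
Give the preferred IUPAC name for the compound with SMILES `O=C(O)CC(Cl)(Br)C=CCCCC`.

The longest carbon chain that includes the –COOH group and the multiple bond has 9 carbons, so the parent hydride is nonane.
The highest-priority functional group is a carboxylic acid (terminal –COOH), so the name ends in -oic acid.
A C=C double bond in the chain gives the infix -ene-.
The numbering direction is chosen so that the carboxylic acid carbon is C-1 by definition.
This places the double bond between C-4 and C-5; a bromo group at C-3; a chloro group at C-3.
The substituents are ordered alphabetically, ignoring any di-/tri- multipliers.
The name is 3-bromo-3-chloronon-4-enoic acid.

3-bromo-3-chloronon-4-enoic acid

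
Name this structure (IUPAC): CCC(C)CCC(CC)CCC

The longest carbon chain is 9 atoms: the parent is nonane.
Number the chain so that the substituent locant set {3,6} is lower than {4,7} at the first point of difference.
This places an ethyl group at C-6; a methyl group at C-3.
The substituents are ordered alphabetically, ignoring any di-/tri- multipliers.
Putting it together: 6-ethyl-3-methylnonane.

6-ethyl-3-methylnonane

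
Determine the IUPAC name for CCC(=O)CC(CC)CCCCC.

The longest chain bearing the carbonyl is 10 carbons long (decane).
The highest-priority functional group is a ketone (C=O on an internal carbon), so the name ends in -one.
The numbering direction is chosen so that numbering from this end puts the carbonyl group at C-3 rather than C-8.
That gives the carbonyl at C-3; an ethyl group at C-5.
The name is 5-ethyldecan-3-one.

5-ethyldecan-3-one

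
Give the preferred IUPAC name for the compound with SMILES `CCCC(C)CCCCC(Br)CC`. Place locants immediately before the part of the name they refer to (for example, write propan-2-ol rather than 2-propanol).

3-bromo-8-methylundecane

The longest continuous carbon chain has 11 atoms, so the parent hydride is undecane.
Number the chain so that the substituent locant set {3,8} is lower than {4,9} at the first point of difference.
With this numbering: a bromo group at C-3; a methyl group at C-8.
Substituent prefixes are cited in alphabetical order (multiplying prefixes like di-/tri- are ignored for ordering).
The name is 3-bromo-8-methylundecane.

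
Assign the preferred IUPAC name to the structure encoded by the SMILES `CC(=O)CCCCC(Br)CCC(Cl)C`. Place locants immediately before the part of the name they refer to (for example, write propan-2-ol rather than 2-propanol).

7-bromo-10-chloroundecan-2-one

The longest carbon chain that includes the carbonyl has 11 carbons, so the parent hydride is undecane.
A ketone (C=O on an internal carbon) is the principal characteristic group, giving the suffix -one.
The numbering direction is chosen so that numbering from this end puts the carbonyl group at C-2 rather than C-10.
With this numbering: the carbonyl at C-2; a bromo group at C-7; a chloro group at C-10.
The substituents are ordered alphabetically, ignoring any di-/tri- multipliers.
Putting it together: 7-bromo-10-chloroundecan-2-one.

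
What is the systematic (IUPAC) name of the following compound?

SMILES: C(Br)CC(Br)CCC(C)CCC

1,3-dibromo-6-methylnonane

The longest carbon chain is 9 atoms: the parent is nonane.
The numbering direction is chosen so that the substituent locant set {1,3,6} is lower than {4,7,9} at the first point of difference.
With this numbering: bromo groups at C-1 and C-3; a methyl group at C-6.
Prefixes are listed alphabetically: bromo, methyl.
The name is 1,3-dibromo-6-methylnonane.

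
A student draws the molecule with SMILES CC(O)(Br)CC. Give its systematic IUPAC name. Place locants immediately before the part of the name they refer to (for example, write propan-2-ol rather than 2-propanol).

2-bromobutan-2-ol

The longest chain bearing the –OH group is 4 carbons long (butane).
An alcohol (–OH) is the principal characteristic group, giving the suffix -ol.
Choose the numbering such that numbering from this end puts the hydroxyl group at C-2 rather than C-3.
This places the hydroxyl at C-2; a bromo group at C-2.
Assembling the pieces gives 2-bromobutan-2-ol.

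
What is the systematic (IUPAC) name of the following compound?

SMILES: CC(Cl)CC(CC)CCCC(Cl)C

2,8-dichloro-4-ethylnonane

The longest continuous carbon chain has 9 atoms, so the parent hydride is nonane.
Choose the numbering such that the substituent locant set {2,4,8} is lower than {2,6,8} at the first point of difference.
That gives chloro groups at C-2 and C-8; an ethyl group at C-4.
Prefixes are listed alphabetically: chloro, ethyl.
Assembling the pieces gives 2,8-dichloro-4-ethylnonane.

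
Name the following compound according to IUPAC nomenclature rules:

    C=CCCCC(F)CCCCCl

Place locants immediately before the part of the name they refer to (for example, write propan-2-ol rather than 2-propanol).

10-chloro-6-fluorodec-1-ene

Counting along the main chain through the multiple bond gives 10 carbons: the parent is decane.
A C=C double bond in the chain gives the infix -ene-.
The numbering direction is chosen so that numbering from this end puts the double bond at C-1 rather than C-9.
That gives the double bond between C-1 and C-2; a chloro group at C-10; a fluoro group at C-6.
The substituents are ordered alphabetically, ignoring any di-/tri- multipliers.
The name is 10-chloro-6-fluorodec-1-ene.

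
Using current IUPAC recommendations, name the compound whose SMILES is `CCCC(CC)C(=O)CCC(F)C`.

The longest carbon chain that includes the carbonyl has 9 carbons, so the parent hydride is nonane.
The highest-priority functional group is a ketone (C=O on an internal carbon), so the name ends in -one.
Number the chain so that the substituent locant set {2,6} is lower than {4,8} at the first point of difference.
That gives the carbonyl at C-5; an ethyl group at C-6; a fluoro group at C-2.
Substituent prefixes are cited in alphabetical order (multiplying prefixes like di-/tri- are ignored for ordering).
Putting it together: 6-ethyl-2-fluorononan-5-one.

6-ethyl-2-fluorononan-5-one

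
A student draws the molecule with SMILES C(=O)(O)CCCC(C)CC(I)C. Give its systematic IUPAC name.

7-iodo-5-methyloctanoic acid

The longest carbon chain that includes the –COOH group has 8 carbons, so the parent hydride is octane.
A carboxylic acid (terminal –COOH) is the principal characteristic group, giving the suffix -oic acid.
The numbering direction is chosen so that the carboxylic acid carbon is C-1 by definition.
This places an iodo group at C-7; a methyl group at C-5.
The substituents are ordered alphabetically, ignoring any di-/tri- multipliers.
Assembling the pieces gives 7-iodo-5-methyloctanoic acid.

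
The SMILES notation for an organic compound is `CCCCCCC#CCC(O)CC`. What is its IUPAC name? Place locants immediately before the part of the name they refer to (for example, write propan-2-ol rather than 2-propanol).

dodec-5-yn-3-ol

Counting along the main chain through the –OH group and the multiple bond gives 12 carbons: the parent is dodecane.
The principal characteristic group is an alcohol (–OH), named with the suffix -ol.
A C≡C triple bond in the chain gives the infix -yne-.
The numbering direction is chosen so that numbering from this end puts the hydroxyl group at C-3 rather than C-10.
This places the hydroxyl at C-3; the triple bond between C-5 and C-6.
The name is dodec-5-yn-3-ol.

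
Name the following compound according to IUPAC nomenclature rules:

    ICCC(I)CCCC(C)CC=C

8,10-diiodo-4-methyldec-1-ene

Counting along the main chain through the multiple bond gives 10 carbons: the parent is decane.
There is one C=C double bond, indicated by the ending -ene.
Choose the numbering such that numbering from this end puts the double bond at C-1 rather than C-9.
With this numbering: the double bond between C-1 and C-2; iodo groups at C-8 and C-10; a methyl group at C-4.
The substituents are ordered alphabetically, ignoring any di-/tri- multipliers.
The name is 8,10-diiodo-4-methyldec-1-ene.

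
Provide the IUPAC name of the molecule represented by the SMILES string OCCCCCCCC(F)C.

The longest chain bearing the –OH group is 9 carbons long (nonane).
An alcohol (–OH) is the principal characteristic group, giving the suffix -ol.
Number the chain so that numbering from this end puts the hydroxyl group at C-1 rather than C-9.
With this numbering: the hydroxyl at C-1; a fluoro group at C-8.
Putting it together: 8-fluorononan-1-ol.

8-fluorononan-1-ol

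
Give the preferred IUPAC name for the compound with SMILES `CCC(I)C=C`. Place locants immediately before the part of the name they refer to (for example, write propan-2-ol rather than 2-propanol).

The longest carbon chain that includes the multiple bond has 5 carbons, so the parent hydride is pentane.
There is one C=C double bond, indicated by the ending -ene.
Number the chain so that numbering from this end puts the double bond at C-1 rather than C-4.
That gives the double bond between C-1 and C-2; an iodo group at C-3.
Putting it together: 3-iodopent-1-ene.

3-iodopent-1-ene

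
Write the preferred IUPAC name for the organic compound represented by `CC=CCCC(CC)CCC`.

The longest carbon chain that includes the multiple bond has 9 carbons, so the parent hydride is nonane.
There is one C=C double bond, indicated by the ending -ene.
Number the chain so that numbering from this end puts the double bond at C-2 rather than C-7.
That gives the double bond between C-2 and C-3; an ethyl group at C-6.
Putting it together: 6-ethylnon-2-ene.

6-ethylnon-2-ene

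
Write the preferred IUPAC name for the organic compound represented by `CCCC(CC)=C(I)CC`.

The longest carbon chain that includes the multiple bond has 7 carbons, so the parent hydride is heptane.
There is one C=C double bond, indicated by the ending -ene.
The numbering direction is chosen so that numbering from this end puts the double bond at C-3 rather than C-4.
This places the double bond between C-3 and C-4; an ethyl group at C-4; an iodo group at C-3.
Prefixes are listed alphabetically: ethyl, iodo.
The name is 4-ethyl-3-iodohept-3-ene.

4-ethyl-3-iodohept-3-ene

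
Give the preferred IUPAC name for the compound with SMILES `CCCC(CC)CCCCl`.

1-chloro-4-ethylheptane

The longest carbon chain is 7 atoms: the parent is heptane.
Number the chain so that the substituent locant set {1,4} is lower than {4,7} at the first point of difference.
With this numbering: a chloro group at C-1; an ethyl group at C-4.
Substituent prefixes are cited in alphabetical order (multiplying prefixes like di-/tri- are ignored for ordering).
Putting it together: 1-chloro-4-ethylheptane.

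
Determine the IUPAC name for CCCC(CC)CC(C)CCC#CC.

8-ethyl-6-methylundec-2-yne

The longest carbon chain that includes the multiple bond has 11 carbons, so the parent hydride is undecane.
A C≡C triple bond in the chain gives the infix -yne-.
Choose the numbering such that numbering from this end puts the triple bond at C-2 rather than C-9.
That gives the triple bond between C-2 and C-3; an ethyl group at C-8; a methyl group at C-6.
Substituent prefixes are cited in alphabetical order (multiplying prefixes like di-/tri- are ignored for ordering).
Assembling the pieces gives 8-ethyl-6-methylundec-2-yne.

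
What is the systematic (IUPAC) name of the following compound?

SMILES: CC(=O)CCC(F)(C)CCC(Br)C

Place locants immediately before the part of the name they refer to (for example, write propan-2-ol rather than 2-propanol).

8-bromo-5-fluoro-5-methylnonan-2-one

The longest carbon chain that includes the carbonyl has 9 carbons, so the parent hydride is nonane.
The highest-priority functional group is a ketone (C=O on an internal carbon), so the name ends in -one.
Number the chain so that numbering from this end puts the carbonyl group at C-2 rather than C-8.
This places the carbonyl at C-2; a bromo group at C-8; a fluoro group at C-5; a methyl group at C-5.
Substituent prefixes are cited in alphabetical order (multiplying prefixes like di-/tri- are ignored for ordering).
Assembling the pieces gives 8-bromo-5-fluoro-5-methylnonan-2-one.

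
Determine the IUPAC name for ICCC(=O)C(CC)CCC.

4-ethyl-1-iodoheptan-3-one

The longest carbon chain that includes the carbonyl has 7 carbons, so the parent hydride is heptane.
The highest-priority functional group is a ketone (C=O on an internal carbon), so the name ends in -one.
Choose the numbering such that numbering from this end puts the carbonyl group at C-3 rather than C-5.
That gives the carbonyl at C-3; an ethyl group at C-4; an iodo group at C-1.
Prefixes are listed alphabetically: ethyl, iodo.
The name is 4-ethyl-1-iodoheptan-3-one.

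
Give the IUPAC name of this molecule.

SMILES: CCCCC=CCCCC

dec-5-ene

Counting along the main chain through the multiple bond gives 10 carbons: the parent is decane.
There is one C=C double bond, indicated by the ending -ene.
The molecule is symmetric, so either numbering direction gives the same locants.
This places the double bond between C-5 and C-6.
Putting it together: dec-5-ene.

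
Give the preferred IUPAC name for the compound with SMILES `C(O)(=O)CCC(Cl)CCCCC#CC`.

The longest carbon chain that includes the –COOH group and the multiple bond has 11 carbons, so the parent hydride is undecane.
The highest-priority functional group is a carboxylic acid (terminal –COOH), so the name ends in -oic acid.
There is one C≡C triple bond, indicated by the ending -yne.
The numbering direction is chosen so that the carboxylic acid carbon is C-1 by definition.
This places the triple bond between C-9 and C-10; a chloro group at C-4.
Assembling the pieces gives 4-chloroundec-9-ynoic acid.

4-chloroundec-9-ynoic acid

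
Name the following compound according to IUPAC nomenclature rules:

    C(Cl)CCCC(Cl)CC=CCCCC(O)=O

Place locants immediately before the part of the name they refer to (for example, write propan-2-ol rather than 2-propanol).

8,12-dichlorododec-5-enoic acid

Counting along the main chain through the –COOH group and the multiple bond gives 12 carbons: the parent is dodecane.
The highest-priority functional group is a carboxylic acid (terminal –COOH), so the name ends in -oic acid.
The chain contains a C=C double bond, so the unsaturation ending is -ene.
The numbering direction is chosen so that the carboxylic acid carbon is C-1 by definition.
With this numbering: the double bond between C-5 and C-6; chloro groups at C-8 and C-12.
The name is 8,12-dichlorododec-5-enoic acid.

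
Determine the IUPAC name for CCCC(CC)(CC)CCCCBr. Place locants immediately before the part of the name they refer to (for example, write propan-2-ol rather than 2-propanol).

The longest carbon chain is 8 atoms: the parent is octane.
Choose the numbering such that the substituent locant set {1,5,5} is lower than {4,4,8} at the first point of difference.
This places a bromo group at C-1; two ethyl groups at C-5.
Prefixes are listed alphabetically: bromo, ethyl.
Assembling the pieces gives 1-bromo-5,5-diethyloctane.

1-bromo-5,5-diethyloctane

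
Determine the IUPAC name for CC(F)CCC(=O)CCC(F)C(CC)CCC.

The longest carbon chain that includes the carbonyl has 12 carbons, so the parent hydride is dodecane.
The principal characteristic group is a ketone (C=O on an internal carbon), named with the suffix -one.
Number the chain so that numbering from this end puts the carbonyl group at C-5 rather than C-8.
With this numbering: the carbonyl at C-5; an ethyl group at C-9; fluoro groups at C-2 and C-8.
Prefixes are listed alphabetically: ethyl, fluoro.
The name is 9-ethyl-2,8-difluorododecan-5-one.

9-ethyl-2,8-difluorododecan-5-one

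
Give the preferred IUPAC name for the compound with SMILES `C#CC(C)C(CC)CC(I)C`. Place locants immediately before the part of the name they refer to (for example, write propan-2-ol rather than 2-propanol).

Counting along the main chain through the multiple bond gives 7 carbons: the parent is heptane.
The chain contains a C≡C triple bond, so the unsaturation ending is -yne.
The numbering direction is chosen so that numbering from this end puts the triple bond at C-1 rather than C-6.
With this numbering: the triple bond between C-1 and C-2; an ethyl group at C-4; an iodo group at C-6; a methyl group at C-3.
Prefixes are listed alphabetically: ethyl, iodo, methyl.
Putting it together: 4-ethyl-6-iodo-3-methylhept-1-yne.

4-ethyl-6-iodo-3-methylhept-1-yne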